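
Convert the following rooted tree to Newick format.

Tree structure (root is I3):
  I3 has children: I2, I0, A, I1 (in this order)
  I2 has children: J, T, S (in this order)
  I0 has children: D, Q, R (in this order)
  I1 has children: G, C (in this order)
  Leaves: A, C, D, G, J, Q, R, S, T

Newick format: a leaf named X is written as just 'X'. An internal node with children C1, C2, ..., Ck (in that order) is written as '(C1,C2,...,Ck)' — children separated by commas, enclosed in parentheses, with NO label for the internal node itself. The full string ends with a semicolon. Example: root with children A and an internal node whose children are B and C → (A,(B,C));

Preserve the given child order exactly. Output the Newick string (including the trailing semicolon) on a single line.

internal I3 with children ['I2', 'I0', 'A', 'I1']
  internal I2 with children ['J', 'T', 'S']
    leaf 'J' → 'J'
    leaf 'T' → 'T'
    leaf 'S' → 'S'
  → '(J,T,S)'
  internal I0 with children ['D', 'Q', 'R']
    leaf 'D' → 'D'
    leaf 'Q' → 'Q'
    leaf 'R' → 'R'
  → '(D,Q,R)'
  leaf 'A' → 'A'
  internal I1 with children ['G', 'C']
    leaf 'G' → 'G'
    leaf 'C' → 'C'
  → '(G,C)'
→ '((J,T,S),(D,Q,R),A,(G,C))'
Final: ((J,T,S),(D,Q,R),A,(G,C));

Answer: ((J,T,S),(D,Q,R),A,(G,C));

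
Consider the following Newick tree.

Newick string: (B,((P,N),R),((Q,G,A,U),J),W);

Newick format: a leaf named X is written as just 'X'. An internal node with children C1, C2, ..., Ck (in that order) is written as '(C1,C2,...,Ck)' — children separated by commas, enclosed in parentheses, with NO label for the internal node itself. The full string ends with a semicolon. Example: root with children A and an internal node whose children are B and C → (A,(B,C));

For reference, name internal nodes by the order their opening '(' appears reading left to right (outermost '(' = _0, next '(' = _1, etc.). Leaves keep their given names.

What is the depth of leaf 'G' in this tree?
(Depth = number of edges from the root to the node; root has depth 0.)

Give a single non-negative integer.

Answer: 3

Derivation:
Newick: (B,((P,N),R),((Q,G,A,U),J),W);
Naming internals by '(' encounter order: outermost '(' = _0, next = _1, ...
Query node: G
Path from root: _0 -> _3 -> _4 -> G
Depth of G: 3 (number of edges from root)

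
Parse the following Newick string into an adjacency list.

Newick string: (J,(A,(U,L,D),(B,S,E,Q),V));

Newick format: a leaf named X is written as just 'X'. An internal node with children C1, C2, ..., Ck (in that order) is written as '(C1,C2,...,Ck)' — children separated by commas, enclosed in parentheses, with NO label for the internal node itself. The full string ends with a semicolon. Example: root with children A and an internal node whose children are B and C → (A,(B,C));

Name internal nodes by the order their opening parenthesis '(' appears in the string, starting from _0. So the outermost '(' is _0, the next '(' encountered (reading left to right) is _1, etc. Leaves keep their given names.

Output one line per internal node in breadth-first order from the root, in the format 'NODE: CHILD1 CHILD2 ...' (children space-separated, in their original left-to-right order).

Answer: _0: J _1
_1: A _2 _3 V
_2: U L D
_3: B S E Q

Derivation:
Input: (J,(A,(U,L,D),(B,S,E,Q),V));
Scanning left-to-right, naming '(' by encounter order:
  pos 0: '(' -> open internal node _0 (depth 1)
  pos 3: '(' -> open internal node _1 (depth 2)
  pos 6: '(' -> open internal node _2 (depth 3)
  pos 12: ')' -> close internal node _2 (now at depth 2)
  pos 14: '(' -> open internal node _3 (depth 3)
  pos 22: ')' -> close internal node _3 (now at depth 2)
  pos 25: ')' -> close internal node _1 (now at depth 1)
  pos 26: ')' -> close internal node _0 (now at depth 0)
Total internal nodes: 4
BFS adjacency from root:
  _0: J _1
  _1: A _2 _3 V
  _2: U L D
  _3: B S E Q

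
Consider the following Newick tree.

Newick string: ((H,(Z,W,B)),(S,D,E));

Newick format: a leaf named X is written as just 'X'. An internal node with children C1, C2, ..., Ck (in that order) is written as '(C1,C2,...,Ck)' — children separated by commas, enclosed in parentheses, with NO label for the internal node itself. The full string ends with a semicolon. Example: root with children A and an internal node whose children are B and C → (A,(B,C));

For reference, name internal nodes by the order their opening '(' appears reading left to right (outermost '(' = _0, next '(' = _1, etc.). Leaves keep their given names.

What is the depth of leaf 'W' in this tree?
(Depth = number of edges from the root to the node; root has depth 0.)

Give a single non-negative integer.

Newick: ((H,(Z,W,B)),(S,D,E));
Naming internals by '(' encounter order: outermost '(' = _0, next = _1, ...
Query node: W
Path from root: _0 -> _1 -> _2 -> W
Depth of W: 3 (number of edges from root)

Answer: 3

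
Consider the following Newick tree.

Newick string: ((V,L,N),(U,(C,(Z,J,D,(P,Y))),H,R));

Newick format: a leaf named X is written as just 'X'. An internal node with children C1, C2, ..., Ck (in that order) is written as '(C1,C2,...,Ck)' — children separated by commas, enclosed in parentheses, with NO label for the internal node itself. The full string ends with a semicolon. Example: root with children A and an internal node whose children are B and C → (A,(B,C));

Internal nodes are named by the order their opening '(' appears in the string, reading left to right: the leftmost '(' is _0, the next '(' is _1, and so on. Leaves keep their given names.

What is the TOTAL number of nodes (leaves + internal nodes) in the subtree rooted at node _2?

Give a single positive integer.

Answer: 13

Derivation:
Newick: ((V,L,N),(U,(C,(Z,J,D,(P,Y))),H,R));
Locate _2: it is the '(' at position 9 (the 3rd '(' reading left to right).
Query: subtree rooted at _2
_2: subtree_size = 1 + 12
  U: subtree_size = 1 + 0
  _3: subtree_size = 1 + 8
    C: subtree_size = 1 + 0
    _4: subtree_size = 1 + 6
      Z: subtree_size = 1 + 0
      J: subtree_size = 1 + 0
      D: subtree_size = 1 + 0
      _5: subtree_size = 1 + 2
        P: subtree_size = 1 + 0
        Y: subtree_size = 1 + 0
  H: subtree_size = 1 + 0
  R: subtree_size = 1 + 0
Total subtree size of _2: 13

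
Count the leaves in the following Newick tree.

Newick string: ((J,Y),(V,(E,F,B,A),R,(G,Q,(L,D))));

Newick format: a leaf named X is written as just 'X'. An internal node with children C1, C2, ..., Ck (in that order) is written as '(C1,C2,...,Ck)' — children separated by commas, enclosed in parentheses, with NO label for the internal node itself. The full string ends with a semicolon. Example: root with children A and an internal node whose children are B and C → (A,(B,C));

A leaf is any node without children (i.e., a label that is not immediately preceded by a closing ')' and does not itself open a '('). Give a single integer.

Answer: 12

Derivation:
Newick: ((J,Y),(V,(E,F,B,A),R,(G,Q,(L,D))));
Scan left-to-right; a leaf is any maximal label run not followed by '(':
  pos 2: leaf 'J' → count = 1
  pos 4: leaf 'Y' → count = 2
  pos 8: leaf 'V' → count = 3
  pos 11: leaf 'E' → count = 4
  pos 13: leaf 'F' → count = 5
  pos 15: leaf 'B' → count = 6
  pos 17: leaf 'A' → count = 7
  pos 20: leaf 'R' → count = 8
  pos 23: leaf 'G' → count = 9
  pos 25: leaf 'Q' → count = 10
  pos 28: leaf 'L' → count = 11
  pos 30: leaf 'D' → count = 12
Total leaves: 12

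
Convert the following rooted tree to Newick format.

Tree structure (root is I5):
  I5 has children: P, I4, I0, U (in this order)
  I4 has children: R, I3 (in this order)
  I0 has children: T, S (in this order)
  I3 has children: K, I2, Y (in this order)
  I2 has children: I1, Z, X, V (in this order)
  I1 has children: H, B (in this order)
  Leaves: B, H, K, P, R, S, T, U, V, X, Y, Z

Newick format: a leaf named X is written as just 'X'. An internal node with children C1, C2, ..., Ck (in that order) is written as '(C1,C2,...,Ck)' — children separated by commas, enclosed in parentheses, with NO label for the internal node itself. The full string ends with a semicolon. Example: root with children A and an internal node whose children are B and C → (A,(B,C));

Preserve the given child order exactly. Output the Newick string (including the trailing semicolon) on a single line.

internal I5 with children ['P', 'I4', 'I0', 'U']
  leaf 'P' → 'P'
  internal I4 with children ['R', 'I3']
    leaf 'R' → 'R'
    internal I3 with children ['K', 'I2', 'Y']
      leaf 'K' → 'K'
      internal I2 with children ['I1', 'Z', 'X', 'V']
        internal I1 with children ['H', 'B']
          leaf 'H' → 'H'
          leaf 'B' → 'B'
        → '(H,B)'
        leaf 'Z' → 'Z'
        leaf 'X' → 'X'
        leaf 'V' → 'V'
      → '((H,B),Z,X,V)'
      leaf 'Y' → 'Y'
    → '(K,((H,B),Z,X,V),Y)'
  → '(R,(K,((H,B),Z,X,V),Y))'
  internal I0 with children ['T', 'S']
    leaf 'T' → 'T'
    leaf 'S' → 'S'
  → '(T,S)'
  leaf 'U' → 'U'
→ '(P,(R,(K,((H,B),Z,X,V),Y)),(T,S),U)'
Final: (P,(R,(K,((H,B),Z,X,V),Y)),(T,S),U);

Answer: (P,(R,(K,((H,B),Z,X,V),Y)),(T,S),U);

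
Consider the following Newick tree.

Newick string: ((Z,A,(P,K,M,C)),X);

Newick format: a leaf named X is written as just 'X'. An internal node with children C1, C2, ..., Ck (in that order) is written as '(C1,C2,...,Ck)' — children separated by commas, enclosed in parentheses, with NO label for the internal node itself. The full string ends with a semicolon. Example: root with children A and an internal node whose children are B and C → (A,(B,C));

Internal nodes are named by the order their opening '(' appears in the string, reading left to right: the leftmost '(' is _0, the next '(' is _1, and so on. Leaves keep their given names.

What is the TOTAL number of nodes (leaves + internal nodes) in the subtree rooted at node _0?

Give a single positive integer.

Answer: 10

Derivation:
Newick: ((Z,A,(P,K,M,C)),X);
Locate _0: it is the '(' at position 0 (the 1st '(' reading left to right).
Query: subtree rooted at _0
_0: subtree_size = 1 + 9
  _1: subtree_size = 1 + 7
    Z: subtree_size = 1 + 0
    A: subtree_size = 1 + 0
    _2: subtree_size = 1 + 4
      P: subtree_size = 1 + 0
      K: subtree_size = 1 + 0
      M: subtree_size = 1 + 0
      C: subtree_size = 1 + 0
  X: subtree_size = 1 + 0
Total subtree size of _0: 10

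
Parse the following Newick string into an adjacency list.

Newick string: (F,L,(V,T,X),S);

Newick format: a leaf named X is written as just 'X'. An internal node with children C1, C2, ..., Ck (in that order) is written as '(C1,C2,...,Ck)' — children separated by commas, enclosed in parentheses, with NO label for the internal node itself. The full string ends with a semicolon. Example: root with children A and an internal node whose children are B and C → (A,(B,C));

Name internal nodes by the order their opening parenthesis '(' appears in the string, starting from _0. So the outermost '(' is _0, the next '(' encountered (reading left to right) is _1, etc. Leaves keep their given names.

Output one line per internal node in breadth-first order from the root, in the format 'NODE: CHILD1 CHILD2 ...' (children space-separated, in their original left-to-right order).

Input: (F,L,(V,T,X),S);
Scanning left-to-right, naming '(' by encounter order:
  pos 0: '(' -> open internal node _0 (depth 1)
  pos 5: '(' -> open internal node _1 (depth 2)
  pos 11: ')' -> close internal node _1 (now at depth 1)
  pos 14: ')' -> close internal node _0 (now at depth 0)
Total internal nodes: 2
BFS adjacency from root:
  _0: F L _1 S
  _1: V T X

Answer: _0: F L _1 S
_1: V T X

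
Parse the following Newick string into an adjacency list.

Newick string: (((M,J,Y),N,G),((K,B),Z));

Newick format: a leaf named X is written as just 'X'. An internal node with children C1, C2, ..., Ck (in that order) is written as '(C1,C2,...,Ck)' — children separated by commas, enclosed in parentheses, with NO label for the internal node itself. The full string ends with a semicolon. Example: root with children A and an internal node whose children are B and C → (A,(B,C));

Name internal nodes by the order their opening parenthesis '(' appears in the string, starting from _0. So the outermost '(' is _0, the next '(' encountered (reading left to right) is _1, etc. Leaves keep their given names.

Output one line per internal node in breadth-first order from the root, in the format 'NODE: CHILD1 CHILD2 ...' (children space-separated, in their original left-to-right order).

Answer: _0: _1 _3
_1: _2 N G
_3: _4 Z
_2: M J Y
_4: K B

Derivation:
Input: (((M,J,Y),N,G),((K,B),Z));
Scanning left-to-right, naming '(' by encounter order:
  pos 0: '(' -> open internal node _0 (depth 1)
  pos 1: '(' -> open internal node _1 (depth 2)
  pos 2: '(' -> open internal node _2 (depth 3)
  pos 8: ')' -> close internal node _2 (now at depth 2)
  pos 13: ')' -> close internal node _1 (now at depth 1)
  pos 15: '(' -> open internal node _3 (depth 2)
  pos 16: '(' -> open internal node _4 (depth 3)
  pos 20: ')' -> close internal node _4 (now at depth 2)
  pos 23: ')' -> close internal node _3 (now at depth 1)
  pos 24: ')' -> close internal node _0 (now at depth 0)
Total internal nodes: 5
BFS adjacency from root:
  _0: _1 _3
  _1: _2 N G
  _3: _4 Z
  _2: M J Y
  _4: K B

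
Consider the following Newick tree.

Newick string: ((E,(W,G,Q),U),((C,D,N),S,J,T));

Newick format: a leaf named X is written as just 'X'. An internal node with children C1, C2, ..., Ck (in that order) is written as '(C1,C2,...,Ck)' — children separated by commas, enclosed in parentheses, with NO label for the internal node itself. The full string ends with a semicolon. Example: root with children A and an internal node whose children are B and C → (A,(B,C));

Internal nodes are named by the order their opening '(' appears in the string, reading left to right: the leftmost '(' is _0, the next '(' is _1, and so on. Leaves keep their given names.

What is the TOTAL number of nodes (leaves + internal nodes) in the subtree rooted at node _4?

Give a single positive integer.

Answer: 4

Derivation:
Newick: ((E,(W,G,Q),U),((C,D,N),S,J,T));
Locate _4: it is the '(' at position 16 (the 5th '(' reading left to right).
Query: subtree rooted at _4
_4: subtree_size = 1 + 3
  C: subtree_size = 1 + 0
  D: subtree_size = 1 + 0
  N: subtree_size = 1 + 0
Total subtree size of _4: 4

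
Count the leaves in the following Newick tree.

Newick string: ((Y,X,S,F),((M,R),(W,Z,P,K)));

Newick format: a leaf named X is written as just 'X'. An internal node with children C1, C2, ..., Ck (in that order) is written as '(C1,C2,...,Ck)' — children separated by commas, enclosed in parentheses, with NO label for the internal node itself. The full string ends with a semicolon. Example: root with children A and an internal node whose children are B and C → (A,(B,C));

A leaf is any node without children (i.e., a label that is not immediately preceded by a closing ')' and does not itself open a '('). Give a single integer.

Newick: ((Y,X,S,F),((M,R),(W,Z,P,K)));
Scan left-to-right; a leaf is any maximal label run not followed by '(':
  pos 2: leaf 'Y' → count = 1
  pos 4: leaf 'X' → count = 2
  pos 6: leaf 'S' → count = 3
  pos 8: leaf 'F' → count = 4
  pos 13: leaf 'M' → count = 5
  pos 15: leaf 'R' → count = 6
  pos 19: leaf 'W' → count = 7
  pos 21: leaf 'Z' → count = 8
  pos 23: leaf 'P' → count = 9
  pos 25: leaf 'K' → count = 10
Total leaves: 10

Answer: 10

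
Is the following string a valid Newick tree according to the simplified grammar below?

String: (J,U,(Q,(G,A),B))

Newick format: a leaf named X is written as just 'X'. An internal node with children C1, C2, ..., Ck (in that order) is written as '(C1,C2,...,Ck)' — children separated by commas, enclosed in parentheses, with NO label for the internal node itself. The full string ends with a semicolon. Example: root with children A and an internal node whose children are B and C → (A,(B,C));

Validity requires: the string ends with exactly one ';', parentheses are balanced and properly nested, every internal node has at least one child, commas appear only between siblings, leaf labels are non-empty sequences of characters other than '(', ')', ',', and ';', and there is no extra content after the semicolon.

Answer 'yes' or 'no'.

Input: (J,U,(Q,(G,A),B))
Paren balance: 3 '(' vs 3 ')' OK
Ends with single ';': False
Full parse: FAILS (must end with ;)
Valid: False

Answer: no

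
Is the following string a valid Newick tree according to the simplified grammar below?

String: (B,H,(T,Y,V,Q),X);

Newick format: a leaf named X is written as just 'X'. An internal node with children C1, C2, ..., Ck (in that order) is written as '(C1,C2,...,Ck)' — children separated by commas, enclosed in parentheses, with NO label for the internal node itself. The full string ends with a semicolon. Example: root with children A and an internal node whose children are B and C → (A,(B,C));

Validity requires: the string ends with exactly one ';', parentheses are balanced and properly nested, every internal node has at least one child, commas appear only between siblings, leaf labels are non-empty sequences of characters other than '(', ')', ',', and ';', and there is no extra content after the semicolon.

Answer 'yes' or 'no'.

Input: (B,H,(T,Y,V,Q),X);
Paren balance: 2 '(' vs 2 ')' OK
Ends with single ';': True
Full parse: OK
Valid: True

Answer: yes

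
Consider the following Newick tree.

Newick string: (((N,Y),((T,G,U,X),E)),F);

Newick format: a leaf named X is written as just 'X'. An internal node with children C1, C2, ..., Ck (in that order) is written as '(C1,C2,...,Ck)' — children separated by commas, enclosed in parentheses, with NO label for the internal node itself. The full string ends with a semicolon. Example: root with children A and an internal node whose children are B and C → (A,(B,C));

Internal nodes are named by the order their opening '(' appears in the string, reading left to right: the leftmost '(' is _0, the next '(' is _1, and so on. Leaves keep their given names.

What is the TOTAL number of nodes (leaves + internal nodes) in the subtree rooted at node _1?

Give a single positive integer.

Answer: 11

Derivation:
Newick: (((N,Y),((T,G,U,X),E)),F);
Locate _1: it is the '(' at position 1 (the 2nd '(' reading left to right).
Query: subtree rooted at _1
_1: subtree_size = 1 + 10
  _2: subtree_size = 1 + 2
    N: subtree_size = 1 + 0
    Y: subtree_size = 1 + 0
  _3: subtree_size = 1 + 6
    _4: subtree_size = 1 + 4
      T: subtree_size = 1 + 0
      G: subtree_size = 1 + 0
      U: subtree_size = 1 + 0
      X: subtree_size = 1 + 0
    E: subtree_size = 1 + 0
Total subtree size of _1: 11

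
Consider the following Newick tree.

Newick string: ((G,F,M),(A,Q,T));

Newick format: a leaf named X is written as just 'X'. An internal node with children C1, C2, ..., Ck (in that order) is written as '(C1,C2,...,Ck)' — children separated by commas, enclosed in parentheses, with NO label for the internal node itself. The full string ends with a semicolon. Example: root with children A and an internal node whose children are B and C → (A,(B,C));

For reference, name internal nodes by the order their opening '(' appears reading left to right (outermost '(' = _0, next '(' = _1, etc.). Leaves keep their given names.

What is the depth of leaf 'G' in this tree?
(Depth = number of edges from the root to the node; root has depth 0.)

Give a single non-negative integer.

Newick: ((G,F,M),(A,Q,T));
Naming internals by '(' encounter order: outermost '(' = _0, next = _1, ...
Query node: G
Path from root: _0 -> _1 -> G
Depth of G: 2 (number of edges from root)

Answer: 2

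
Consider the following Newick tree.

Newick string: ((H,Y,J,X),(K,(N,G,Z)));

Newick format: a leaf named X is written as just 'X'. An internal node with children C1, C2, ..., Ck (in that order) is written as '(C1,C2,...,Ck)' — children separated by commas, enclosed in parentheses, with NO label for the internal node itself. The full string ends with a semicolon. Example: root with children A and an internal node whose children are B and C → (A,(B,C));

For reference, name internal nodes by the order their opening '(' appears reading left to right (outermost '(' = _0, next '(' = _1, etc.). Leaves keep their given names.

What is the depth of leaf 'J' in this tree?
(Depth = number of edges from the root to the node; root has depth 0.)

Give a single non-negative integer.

Newick: ((H,Y,J,X),(K,(N,G,Z)));
Naming internals by '(' encounter order: outermost '(' = _0, next = _1, ...
Query node: J
Path from root: _0 -> _1 -> J
Depth of J: 2 (number of edges from root)

Answer: 2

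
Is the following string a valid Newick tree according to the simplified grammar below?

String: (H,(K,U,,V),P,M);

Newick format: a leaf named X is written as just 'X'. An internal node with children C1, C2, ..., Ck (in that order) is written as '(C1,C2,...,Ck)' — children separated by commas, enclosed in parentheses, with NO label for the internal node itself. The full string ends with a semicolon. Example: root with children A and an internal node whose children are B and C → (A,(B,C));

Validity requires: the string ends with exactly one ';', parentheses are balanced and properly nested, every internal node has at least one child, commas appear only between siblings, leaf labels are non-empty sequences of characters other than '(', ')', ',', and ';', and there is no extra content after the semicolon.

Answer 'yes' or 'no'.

Input: (H,(K,U,,V),P,M);
Paren balance: 2 '(' vs 2 ')' OK
Ends with single ';': True
Full parse: FAILS (empty leaf label at pos 8)
Valid: False

Answer: no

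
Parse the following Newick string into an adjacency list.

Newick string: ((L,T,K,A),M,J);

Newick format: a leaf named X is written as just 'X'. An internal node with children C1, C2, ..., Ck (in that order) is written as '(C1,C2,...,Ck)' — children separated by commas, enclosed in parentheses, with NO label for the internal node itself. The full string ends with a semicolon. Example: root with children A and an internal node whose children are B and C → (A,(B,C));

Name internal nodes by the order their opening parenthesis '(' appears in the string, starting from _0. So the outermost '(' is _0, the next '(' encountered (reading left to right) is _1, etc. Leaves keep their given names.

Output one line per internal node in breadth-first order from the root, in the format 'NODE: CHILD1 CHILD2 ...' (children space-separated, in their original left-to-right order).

Answer: _0: _1 M J
_1: L T K A

Derivation:
Input: ((L,T,K,A),M,J);
Scanning left-to-right, naming '(' by encounter order:
  pos 0: '(' -> open internal node _0 (depth 1)
  pos 1: '(' -> open internal node _1 (depth 2)
  pos 9: ')' -> close internal node _1 (now at depth 1)
  pos 14: ')' -> close internal node _0 (now at depth 0)
Total internal nodes: 2
BFS adjacency from root:
  _0: _1 M J
  _1: L T K A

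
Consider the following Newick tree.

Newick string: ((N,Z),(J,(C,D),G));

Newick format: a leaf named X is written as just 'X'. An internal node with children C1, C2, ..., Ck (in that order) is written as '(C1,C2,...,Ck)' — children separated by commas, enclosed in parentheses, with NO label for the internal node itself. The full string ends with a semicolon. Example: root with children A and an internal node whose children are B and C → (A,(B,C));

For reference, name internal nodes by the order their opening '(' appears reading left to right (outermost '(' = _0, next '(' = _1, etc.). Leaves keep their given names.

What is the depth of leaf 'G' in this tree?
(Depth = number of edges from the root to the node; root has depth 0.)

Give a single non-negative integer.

Answer: 2

Derivation:
Newick: ((N,Z),(J,(C,D),G));
Naming internals by '(' encounter order: outermost '(' = _0, next = _1, ...
Query node: G
Path from root: _0 -> _2 -> G
Depth of G: 2 (number of edges from root)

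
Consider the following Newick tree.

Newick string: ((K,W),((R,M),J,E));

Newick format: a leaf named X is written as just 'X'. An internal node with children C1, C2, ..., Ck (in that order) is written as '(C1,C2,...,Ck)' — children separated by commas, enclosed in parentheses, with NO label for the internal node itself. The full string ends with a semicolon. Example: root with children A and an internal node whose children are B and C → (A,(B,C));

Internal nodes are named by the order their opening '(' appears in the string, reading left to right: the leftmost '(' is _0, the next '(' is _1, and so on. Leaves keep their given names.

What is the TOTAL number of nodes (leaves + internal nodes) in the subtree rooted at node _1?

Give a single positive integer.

Answer: 3

Derivation:
Newick: ((K,W),((R,M),J,E));
Locate _1: it is the '(' at position 1 (the 2nd '(' reading left to right).
Query: subtree rooted at _1
_1: subtree_size = 1 + 2
  K: subtree_size = 1 + 0
  W: subtree_size = 1 + 0
Total subtree size of _1: 3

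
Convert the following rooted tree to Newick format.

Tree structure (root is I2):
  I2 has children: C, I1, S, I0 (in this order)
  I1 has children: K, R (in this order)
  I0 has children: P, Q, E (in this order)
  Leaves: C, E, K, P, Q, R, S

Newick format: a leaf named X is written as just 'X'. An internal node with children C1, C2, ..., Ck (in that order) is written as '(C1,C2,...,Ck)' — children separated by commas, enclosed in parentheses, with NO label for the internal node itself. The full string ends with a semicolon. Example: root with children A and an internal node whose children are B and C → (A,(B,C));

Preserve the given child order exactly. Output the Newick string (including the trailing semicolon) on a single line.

Answer: (C,(K,R),S,(P,Q,E));

Derivation:
internal I2 with children ['C', 'I1', 'S', 'I0']
  leaf 'C' → 'C'
  internal I1 with children ['K', 'R']
    leaf 'K' → 'K'
    leaf 'R' → 'R'
  → '(K,R)'
  leaf 'S' → 'S'
  internal I0 with children ['P', 'Q', 'E']
    leaf 'P' → 'P'
    leaf 'Q' → 'Q'
    leaf 'E' → 'E'
  → '(P,Q,E)'
→ '(C,(K,R),S,(P,Q,E))'
Final: (C,(K,R),S,(P,Q,E));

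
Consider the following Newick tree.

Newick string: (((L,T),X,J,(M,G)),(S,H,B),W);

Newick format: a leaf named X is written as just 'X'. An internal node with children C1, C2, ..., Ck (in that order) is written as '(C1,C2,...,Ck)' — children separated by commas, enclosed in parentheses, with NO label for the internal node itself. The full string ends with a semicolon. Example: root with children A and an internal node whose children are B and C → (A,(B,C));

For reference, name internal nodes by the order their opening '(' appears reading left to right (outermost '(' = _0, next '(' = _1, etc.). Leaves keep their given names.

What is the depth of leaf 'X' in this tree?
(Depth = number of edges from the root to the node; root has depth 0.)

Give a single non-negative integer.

Answer: 2

Derivation:
Newick: (((L,T),X,J,(M,G)),(S,H,B),W);
Naming internals by '(' encounter order: outermost '(' = _0, next = _1, ...
Query node: X
Path from root: _0 -> _1 -> X
Depth of X: 2 (number of edges from root)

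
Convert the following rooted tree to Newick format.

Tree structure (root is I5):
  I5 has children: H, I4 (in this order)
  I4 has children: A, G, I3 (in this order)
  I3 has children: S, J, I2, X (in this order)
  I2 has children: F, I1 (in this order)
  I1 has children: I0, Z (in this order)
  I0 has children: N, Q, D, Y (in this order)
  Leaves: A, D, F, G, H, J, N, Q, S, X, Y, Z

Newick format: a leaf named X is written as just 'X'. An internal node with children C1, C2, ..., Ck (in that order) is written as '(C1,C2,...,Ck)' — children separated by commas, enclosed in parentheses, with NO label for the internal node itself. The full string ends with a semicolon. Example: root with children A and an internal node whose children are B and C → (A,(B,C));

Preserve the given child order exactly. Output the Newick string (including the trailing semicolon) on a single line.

Answer: (H,(A,G,(S,J,(F,((N,Q,D,Y),Z)),X)));

Derivation:
internal I5 with children ['H', 'I4']
  leaf 'H' → 'H'
  internal I4 with children ['A', 'G', 'I3']
    leaf 'A' → 'A'
    leaf 'G' → 'G'
    internal I3 with children ['S', 'J', 'I2', 'X']
      leaf 'S' → 'S'
      leaf 'J' → 'J'
      internal I2 with children ['F', 'I1']
        leaf 'F' → 'F'
        internal I1 with children ['I0', 'Z']
          internal I0 with children ['N', 'Q', 'D', 'Y']
            leaf 'N' → 'N'
            leaf 'Q' → 'Q'
            leaf 'D' → 'D'
            leaf 'Y' → 'Y'
          → '(N,Q,D,Y)'
          leaf 'Z' → 'Z'
        → '((N,Q,D,Y),Z)'
      → '(F,((N,Q,D,Y),Z))'
      leaf 'X' → 'X'
    → '(S,J,(F,((N,Q,D,Y),Z)),X)'
  → '(A,G,(S,J,(F,((N,Q,D,Y),Z)),X))'
→ '(H,(A,G,(S,J,(F,((N,Q,D,Y),Z)),X)))'
Final: (H,(A,G,(S,J,(F,((N,Q,D,Y),Z)),X)));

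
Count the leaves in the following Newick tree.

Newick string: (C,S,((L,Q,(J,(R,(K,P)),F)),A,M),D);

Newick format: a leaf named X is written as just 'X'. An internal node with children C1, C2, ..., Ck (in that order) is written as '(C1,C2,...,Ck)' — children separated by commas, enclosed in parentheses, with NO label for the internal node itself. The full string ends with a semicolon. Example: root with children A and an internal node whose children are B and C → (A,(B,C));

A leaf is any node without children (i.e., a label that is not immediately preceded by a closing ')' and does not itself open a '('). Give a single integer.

Newick: (C,S,((L,Q,(J,(R,(K,P)),F)),A,M),D);
Scan left-to-right; a leaf is any maximal label run not followed by '(':
  pos 1: leaf 'C' → count = 1
  pos 3: leaf 'S' → count = 2
  pos 7: leaf 'L' → count = 3
  pos 9: leaf 'Q' → count = 4
  pos 12: leaf 'J' → count = 5
  pos 15: leaf 'R' → count = 6
  pos 18: leaf 'K' → count = 7
  pos 20: leaf 'P' → count = 8
  pos 24: leaf 'F' → count = 9
  pos 28: leaf 'A' → count = 10
  pos 30: leaf 'M' → count = 11
  pos 33: leaf 'D' → count = 12
Total leaves: 12

Answer: 12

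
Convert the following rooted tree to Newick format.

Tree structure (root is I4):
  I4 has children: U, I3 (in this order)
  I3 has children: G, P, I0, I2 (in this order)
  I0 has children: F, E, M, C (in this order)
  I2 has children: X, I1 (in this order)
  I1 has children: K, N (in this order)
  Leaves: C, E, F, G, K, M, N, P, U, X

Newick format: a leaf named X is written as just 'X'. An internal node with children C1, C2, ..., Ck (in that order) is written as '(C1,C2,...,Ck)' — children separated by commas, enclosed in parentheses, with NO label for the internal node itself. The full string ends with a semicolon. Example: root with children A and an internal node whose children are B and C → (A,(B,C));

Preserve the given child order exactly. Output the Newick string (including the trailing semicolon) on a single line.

Answer: (U,(G,P,(F,E,M,C),(X,(K,N))));

Derivation:
internal I4 with children ['U', 'I3']
  leaf 'U' → 'U'
  internal I3 with children ['G', 'P', 'I0', 'I2']
    leaf 'G' → 'G'
    leaf 'P' → 'P'
    internal I0 with children ['F', 'E', 'M', 'C']
      leaf 'F' → 'F'
      leaf 'E' → 'E'
      leaf 'M' → 'M'
      leaf 'C' → 'C'
    → '(F,E,M,C)'
    internal I2 with children ['X', 'I1']
      leaf 'X' → 'X'
      internal I1 with children ['K', 'N']
        leaf 'K' → 'K'
        leaf 'N' → 'N'
      → '(K,N)'
    → '(X,(K,N))'
  → '(G,P,(F,E,M,C),(X,(K,N)))'
→ '(U,(G,P,(F,E,M,C),(X,(K,N))))'
Final: (U,(G,P,(F,E,M,C),(X,(K,N))));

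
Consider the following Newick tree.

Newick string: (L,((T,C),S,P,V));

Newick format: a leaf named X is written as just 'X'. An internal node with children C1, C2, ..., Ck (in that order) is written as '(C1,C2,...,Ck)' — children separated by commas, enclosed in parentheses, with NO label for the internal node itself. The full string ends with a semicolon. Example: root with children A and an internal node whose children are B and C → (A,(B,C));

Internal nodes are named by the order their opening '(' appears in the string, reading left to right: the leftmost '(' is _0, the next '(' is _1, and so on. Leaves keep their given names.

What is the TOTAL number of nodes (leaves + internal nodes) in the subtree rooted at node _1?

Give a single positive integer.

Answer: 7

Derivation:
Newick: (L,((T,C),S,P,V));
Locate _1: it is the '(' at position 3 (the 2nd '(' reading left to right).
Query: subtree rooted at _1
_1: subtree_size = 1 + 6
  _2: subtree_size = 1 + 2
    T: subtree_size = 1 + 0
    C: subtree_size = 1 + 0
  S: subtree_size = 1 + 0
  P: subtree_size = 1 + 0
  V: subtree_size = 1 + 0
Total subtree size of _1: 7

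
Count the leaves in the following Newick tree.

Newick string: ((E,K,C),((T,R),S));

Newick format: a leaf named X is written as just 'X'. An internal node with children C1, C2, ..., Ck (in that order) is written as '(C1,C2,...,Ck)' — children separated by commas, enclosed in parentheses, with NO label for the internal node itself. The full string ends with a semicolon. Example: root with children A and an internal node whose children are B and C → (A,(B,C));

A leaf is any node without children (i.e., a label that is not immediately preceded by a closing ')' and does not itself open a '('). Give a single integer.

Newick: ((E,K,C),((T,R),S));
Scan left-to-right; a leaf is any maximal label run not followed by '(':
  pos 2: leaf 'E' → count = 1
  pos 4: leaf 'K' → count = 2
  pos 6: leaf 'C' → count = 3
  pos 11: leaf 'T' → count = 4
  pos 13: leaf 'R' → count = 5
  pos 16: leaf 'S' → count = 6
Total leaves: 6

Answer: 6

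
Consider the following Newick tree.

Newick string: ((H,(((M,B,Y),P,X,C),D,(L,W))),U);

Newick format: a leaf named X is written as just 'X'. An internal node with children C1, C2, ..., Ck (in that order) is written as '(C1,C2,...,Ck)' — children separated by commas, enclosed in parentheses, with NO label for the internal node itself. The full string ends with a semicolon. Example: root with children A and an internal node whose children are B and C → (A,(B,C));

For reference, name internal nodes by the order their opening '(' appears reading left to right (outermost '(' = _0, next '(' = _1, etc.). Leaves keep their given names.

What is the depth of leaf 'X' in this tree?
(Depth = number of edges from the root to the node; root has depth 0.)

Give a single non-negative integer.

Answer: 4

Derivation:
Newick: ((H,(((M,B,Y),P,X,C),D,(L,W))),U);
Naming internals by '(' encounter order: outermost '(' = _0, next = _1, ...
Query node: X
Path from root: _0 -> _1 -> _2 -> _3 -> X
Depth of X: 4 (number of edges from root)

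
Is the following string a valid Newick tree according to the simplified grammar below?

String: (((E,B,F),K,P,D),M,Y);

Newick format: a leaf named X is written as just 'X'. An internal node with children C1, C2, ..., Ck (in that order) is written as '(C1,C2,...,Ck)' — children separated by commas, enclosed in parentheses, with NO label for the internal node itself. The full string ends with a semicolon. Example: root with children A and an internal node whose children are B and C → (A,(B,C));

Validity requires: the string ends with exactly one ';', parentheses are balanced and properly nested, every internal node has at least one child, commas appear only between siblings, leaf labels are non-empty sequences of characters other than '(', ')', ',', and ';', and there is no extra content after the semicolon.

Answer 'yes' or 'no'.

Input: (((E,B,F),K,P,D),M,Y);
Paren balance: 3 '(' vs 3 ')' OK
Ends with single ';': True
Full parse: OK
Valid: True

Answer: yes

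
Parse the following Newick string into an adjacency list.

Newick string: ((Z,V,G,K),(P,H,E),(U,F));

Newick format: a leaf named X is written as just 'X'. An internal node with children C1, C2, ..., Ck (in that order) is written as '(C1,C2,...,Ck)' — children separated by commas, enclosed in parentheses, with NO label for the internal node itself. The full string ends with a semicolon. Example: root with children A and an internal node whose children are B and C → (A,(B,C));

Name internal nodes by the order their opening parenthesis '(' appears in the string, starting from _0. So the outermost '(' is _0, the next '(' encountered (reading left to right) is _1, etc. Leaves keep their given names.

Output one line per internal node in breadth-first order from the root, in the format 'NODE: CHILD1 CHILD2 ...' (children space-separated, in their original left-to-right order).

Answer: _0: _1 _2 _3
_1: Z V G K
_2: P H E
_3: U F

Derivation:
Input: ((Z,V,G,K),(P,H,E),(U,F));
Scanning left-to-right, naming '(' by encounter order:
  pos 0: '(' -> open internal node _0 (depth 1)
  pos 1: '(' -> open internal node _1 (depth 2)
  pos 9: ')' -> close internal node _1 (now at depth 1)
  pos 11: '(' -> open internal node _2 (depth 2)
  pos 17: ')' -> close internal node _2 (now at depth 1)
  pos 19: '(' -> open internal node _3 (depth 2)
  pos 23: ')' -> close internal node _3 (now at depth 1)
  pos 24: ')' -> close internal node _0 (now at depth 0)
Total internal nodes: 4
BFS adjacency from root:
  _0: _1 _2 _3
  _1: Z V G K
  _2: P H E
  _3: U F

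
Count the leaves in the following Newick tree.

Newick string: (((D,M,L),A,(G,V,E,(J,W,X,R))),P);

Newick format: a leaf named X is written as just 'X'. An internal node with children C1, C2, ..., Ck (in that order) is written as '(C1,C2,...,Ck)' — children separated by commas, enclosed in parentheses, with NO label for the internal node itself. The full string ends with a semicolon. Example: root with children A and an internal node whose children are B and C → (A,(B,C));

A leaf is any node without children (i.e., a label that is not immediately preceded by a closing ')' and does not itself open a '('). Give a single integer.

Newick: (((D,M,L),A,(G,V,E,(J,W,X,R))),P);
Scan left-to-right; a leaf is any maximal label run not followed by '(':
  pos 3: leaf 'D' → count = 1
  pos 5: leaf 'M' → count = 2
  pos 7: leaf 'L' → count = 3
  pos 10: leaf 'A' → count = 4
  pos 13: leaf 'G' → count = 5
  pos 15: leaf 'V' → count = 6
  pos 17: leaf 'E' → count = 7
  pos 20: leaf 'J' → count = 8
  pos 22: leaf 'W' → count = 9
  pos 24: leaf 'X' → count = 10
  pos 26: leaf 'R' → count = 11
  pos 31: leaf 'P' → count = 12
Total leaves: 12

Answer: 12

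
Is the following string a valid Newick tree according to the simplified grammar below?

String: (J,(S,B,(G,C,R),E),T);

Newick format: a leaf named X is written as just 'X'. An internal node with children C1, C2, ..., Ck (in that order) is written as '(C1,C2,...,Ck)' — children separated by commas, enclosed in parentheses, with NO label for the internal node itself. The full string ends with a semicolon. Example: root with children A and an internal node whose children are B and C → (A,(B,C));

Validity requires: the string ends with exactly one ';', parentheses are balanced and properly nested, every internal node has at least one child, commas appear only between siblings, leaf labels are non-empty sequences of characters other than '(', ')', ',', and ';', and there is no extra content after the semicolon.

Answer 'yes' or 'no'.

Input: (J,(S,B,(G,C,R),E),T);
Paren balance: 3 '(' vs 3 ')' OK
Ends with single ';': True
Full parse: OK
Valid: True

Answer: yes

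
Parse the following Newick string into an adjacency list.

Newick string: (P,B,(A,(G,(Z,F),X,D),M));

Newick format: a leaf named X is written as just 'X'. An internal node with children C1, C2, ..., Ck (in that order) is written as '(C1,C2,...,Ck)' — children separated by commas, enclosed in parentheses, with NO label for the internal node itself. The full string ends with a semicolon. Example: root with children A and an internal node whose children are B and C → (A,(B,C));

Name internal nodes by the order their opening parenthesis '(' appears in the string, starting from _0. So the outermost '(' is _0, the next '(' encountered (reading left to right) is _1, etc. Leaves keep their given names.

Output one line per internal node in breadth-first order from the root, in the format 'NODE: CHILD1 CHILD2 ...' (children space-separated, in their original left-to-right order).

Input: (P,B,(A,(G,(Z,F),X,D),M));
Scanning left-to-right, naming '(' by encounter order:
  pos 0: '(' -> open internal node _0 (depth 1)
  pos 5: '(' -> open internal node _1 (depth 2)
  pos 8: '(' -> open internal node _2 (depth 3)
  pos 11: '(' -> open internal node _3 (depth 4)
  pos 15: ')' -> close internal node _3 (now at depth 3)
  pos 20: ')' -> close internal node _2 (now at depth 2)
  pos 23: ')' -> close internal node _1 (now at depth 1)
  pos 24: ')' -> close internal node _0 (now at depth 0)
Total internal nodes: 4
BFS adjacency from root:
  _0: P B _1
  _1: A _2 M
  _2: G _3 X D
  _3: Z F

Answer: _0: P B _1
_1: A _2 M
_2: G _3 X D
_3: Z F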